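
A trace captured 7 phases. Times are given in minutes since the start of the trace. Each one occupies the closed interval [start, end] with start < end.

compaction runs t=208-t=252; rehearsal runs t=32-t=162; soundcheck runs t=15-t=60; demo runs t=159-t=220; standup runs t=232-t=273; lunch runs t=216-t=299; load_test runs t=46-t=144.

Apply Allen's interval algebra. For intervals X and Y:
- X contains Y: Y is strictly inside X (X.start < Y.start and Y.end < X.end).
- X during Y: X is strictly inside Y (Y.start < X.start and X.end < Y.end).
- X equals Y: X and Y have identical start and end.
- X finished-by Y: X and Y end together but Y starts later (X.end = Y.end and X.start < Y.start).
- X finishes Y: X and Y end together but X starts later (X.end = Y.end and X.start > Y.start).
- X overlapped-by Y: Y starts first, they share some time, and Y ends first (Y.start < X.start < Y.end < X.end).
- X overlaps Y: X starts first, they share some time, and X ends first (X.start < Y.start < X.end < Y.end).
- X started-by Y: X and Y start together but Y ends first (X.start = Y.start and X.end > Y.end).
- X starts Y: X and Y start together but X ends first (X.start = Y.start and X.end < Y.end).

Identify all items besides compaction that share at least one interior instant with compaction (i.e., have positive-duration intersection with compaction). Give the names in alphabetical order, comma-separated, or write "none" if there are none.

demo, lunch, standup

Target compaction = [t=208, t=252].
demo [t=159, t=220] → overlaps → yes.
load_test [t=46, t=144] → before → no.
lunch [t=216, t=299] → overlapped-by → yes.
rehearsal [t=32, t=162] → before → no.
soundcheck [t=15, t=60] → before → no.
standup [t=232, t=273] → overlapped-by → yes.
Result: demo, lunch, standup.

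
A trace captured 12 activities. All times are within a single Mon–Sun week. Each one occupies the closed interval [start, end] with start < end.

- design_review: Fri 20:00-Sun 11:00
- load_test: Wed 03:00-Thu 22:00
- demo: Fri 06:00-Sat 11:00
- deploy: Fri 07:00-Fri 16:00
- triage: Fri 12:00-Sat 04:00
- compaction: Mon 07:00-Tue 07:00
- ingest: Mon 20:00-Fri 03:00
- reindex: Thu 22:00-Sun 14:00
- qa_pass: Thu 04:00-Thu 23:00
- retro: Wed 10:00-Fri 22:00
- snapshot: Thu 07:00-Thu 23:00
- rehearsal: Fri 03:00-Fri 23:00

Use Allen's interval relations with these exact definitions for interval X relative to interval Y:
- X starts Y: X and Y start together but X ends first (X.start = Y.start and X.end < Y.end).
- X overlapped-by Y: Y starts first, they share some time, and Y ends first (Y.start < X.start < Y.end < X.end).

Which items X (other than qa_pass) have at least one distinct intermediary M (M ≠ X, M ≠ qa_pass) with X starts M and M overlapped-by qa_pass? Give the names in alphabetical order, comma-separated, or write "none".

Target qa_pass = [Thu 04:00, Thu 23:00].
Intermediaries M with M overlapped-by qa_pass: reindex.
Via reindex — items with X starts reindex: none.
Union: none.

none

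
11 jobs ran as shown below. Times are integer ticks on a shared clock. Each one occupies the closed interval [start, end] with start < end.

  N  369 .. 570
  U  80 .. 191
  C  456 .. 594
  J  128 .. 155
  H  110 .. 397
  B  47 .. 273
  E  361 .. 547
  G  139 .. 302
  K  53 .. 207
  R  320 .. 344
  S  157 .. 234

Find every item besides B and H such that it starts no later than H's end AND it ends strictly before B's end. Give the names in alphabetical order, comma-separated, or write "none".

J, K, S, U

Conditions: its start is no later than H's end (X.start <= 397) AND its end is strictly before B's end (X.end < 273).
C: start 456 <= 397? ✗; end 594 < 273? ✗ → no.
E: start 361 <= 397? ✓; end 547 < 273? ✗ → no.
G: start 139 <= 397? ✓; end 302 < 273? ✗ → no.
J: start 128 <= 397? ✓; end 155 < 273? ✓ → yes.
K: start 53 <= 397? ✓; end 207 < 273? ✓ → yes.
N: start 369 <= 397? ✓; end 570 < 273? ✗ → no.
R: start 320 <= 397? ✓; end 344 < 273? ✗ → no.
S: start 157 <= 397? ✓; end 234 < 273? ✓ → yes.
U: start 80 <= 397? ✓; end 191 < 273? ✓ → yes.
Result: J, K, S, U.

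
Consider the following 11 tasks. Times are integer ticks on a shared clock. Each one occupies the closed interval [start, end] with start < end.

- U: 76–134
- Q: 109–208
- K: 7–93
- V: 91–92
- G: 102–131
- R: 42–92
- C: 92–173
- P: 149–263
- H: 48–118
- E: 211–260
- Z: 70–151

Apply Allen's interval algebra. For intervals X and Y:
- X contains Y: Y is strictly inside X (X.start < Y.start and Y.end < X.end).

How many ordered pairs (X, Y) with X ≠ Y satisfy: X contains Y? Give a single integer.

10

Checking all 110 ordered pairs for relation 'contains'; matching pairs in alphabetical order:
(C, G): C contains G ✓
(H, V): H contains V ✓
(K, R): K contains R ✓
(K, V): K contains V ✓
(P, E): P contains E ✓
(U, G): U contains G ✓
(U, V): U contains V ✓
(Z, G): Z contains G ✓
(Z, U): Z contains U ✓
(Z, V): Z contains V ✓
Count: 10.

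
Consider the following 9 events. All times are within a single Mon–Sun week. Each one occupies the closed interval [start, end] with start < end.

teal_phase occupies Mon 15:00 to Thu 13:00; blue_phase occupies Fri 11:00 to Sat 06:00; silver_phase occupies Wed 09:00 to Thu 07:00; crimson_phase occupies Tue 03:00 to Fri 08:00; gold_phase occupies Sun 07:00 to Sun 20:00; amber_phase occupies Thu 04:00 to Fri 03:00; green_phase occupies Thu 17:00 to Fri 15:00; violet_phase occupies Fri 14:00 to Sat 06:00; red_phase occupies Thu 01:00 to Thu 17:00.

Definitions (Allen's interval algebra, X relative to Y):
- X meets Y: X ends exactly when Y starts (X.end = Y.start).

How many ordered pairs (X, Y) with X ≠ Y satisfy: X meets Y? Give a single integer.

1

Checking all 72 ordered pairs for relation 'meets'; matching pairs in alphabetical order:
(red_phase, green_phase): red_phase meets green_phase ✓
Count: 1.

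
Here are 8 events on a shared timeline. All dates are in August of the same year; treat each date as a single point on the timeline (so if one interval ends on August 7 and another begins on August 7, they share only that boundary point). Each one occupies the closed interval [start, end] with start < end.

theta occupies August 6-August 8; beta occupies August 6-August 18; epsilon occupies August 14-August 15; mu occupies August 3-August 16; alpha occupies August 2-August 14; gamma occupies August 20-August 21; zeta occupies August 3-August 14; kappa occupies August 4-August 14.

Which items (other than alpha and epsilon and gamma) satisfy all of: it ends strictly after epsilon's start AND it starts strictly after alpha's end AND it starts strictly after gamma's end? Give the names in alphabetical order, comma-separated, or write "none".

Conditions: its end is strictly after epsilon's start (X.end > August 14) AND its start is strictly after alpha's end (X.start > August 14) AND its start is strictly after gamma's end (X.start > August 21).
beta: end August 18 > August 14? ✓; start August 6 > August 14? ✗; start August 6 > August 21? ✗ → no.
kappa: end August 14 > August 14? ✗; start August 4 > August 14? ✗; start August 4 > August 21? ✗ → no.
mu: end August 16 > August 14? ✓; start August 3 > August 14? ✗; start August 3 > August 21? ✗ → no.
theta: end August 8 > August 14? ✗; start August 6 > August 14? ✗; start August 6 > August 21? ✗ → no.
zeta: end August 14 > August 14? ✗; start August 3 > August 14? ✗; start August 3 > August 21? ✗ → no.
Result: none.

none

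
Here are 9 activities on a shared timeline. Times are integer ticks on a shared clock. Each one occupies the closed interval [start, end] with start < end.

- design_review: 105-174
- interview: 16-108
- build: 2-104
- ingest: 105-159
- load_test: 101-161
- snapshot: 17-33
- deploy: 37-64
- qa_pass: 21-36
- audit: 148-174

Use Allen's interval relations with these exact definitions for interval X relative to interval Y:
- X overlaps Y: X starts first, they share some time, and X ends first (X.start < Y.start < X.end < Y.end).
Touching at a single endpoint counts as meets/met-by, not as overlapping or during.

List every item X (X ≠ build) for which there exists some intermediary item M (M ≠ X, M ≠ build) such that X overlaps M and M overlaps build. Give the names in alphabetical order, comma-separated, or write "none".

none

Target build = [2, 104].
Intermediaries M with M overlaps build: none.
Union: none.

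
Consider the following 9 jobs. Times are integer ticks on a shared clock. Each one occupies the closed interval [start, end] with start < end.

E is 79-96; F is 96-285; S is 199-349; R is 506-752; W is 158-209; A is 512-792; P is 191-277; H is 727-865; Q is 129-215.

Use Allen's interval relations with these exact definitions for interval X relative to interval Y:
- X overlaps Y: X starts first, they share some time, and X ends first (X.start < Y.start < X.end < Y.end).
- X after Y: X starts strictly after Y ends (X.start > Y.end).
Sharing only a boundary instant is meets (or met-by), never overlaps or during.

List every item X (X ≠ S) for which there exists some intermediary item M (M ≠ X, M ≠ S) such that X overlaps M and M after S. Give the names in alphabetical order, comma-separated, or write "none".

A, R

Target S = [199, 349].
Intermediaries M with M after S: A, H, R.
Via A — items with X overlaps A: R.
Via H — items with X overlaps H: A, R.
Via R — items with X overlaps R: none.
Union: A, R.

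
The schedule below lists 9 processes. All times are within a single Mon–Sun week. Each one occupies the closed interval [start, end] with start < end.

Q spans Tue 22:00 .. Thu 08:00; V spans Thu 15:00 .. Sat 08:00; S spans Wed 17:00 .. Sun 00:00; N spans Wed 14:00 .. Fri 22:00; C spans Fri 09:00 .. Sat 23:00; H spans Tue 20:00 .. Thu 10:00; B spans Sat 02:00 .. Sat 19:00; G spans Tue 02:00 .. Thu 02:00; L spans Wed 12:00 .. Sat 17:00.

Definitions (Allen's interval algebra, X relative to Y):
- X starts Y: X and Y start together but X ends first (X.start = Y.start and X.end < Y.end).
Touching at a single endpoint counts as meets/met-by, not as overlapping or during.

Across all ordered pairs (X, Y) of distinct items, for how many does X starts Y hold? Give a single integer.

0

Checking all 72 ordered pairs for relation 'starts'; matching pairs in alphabetical order:
No pair satisfies it.
Count: 0.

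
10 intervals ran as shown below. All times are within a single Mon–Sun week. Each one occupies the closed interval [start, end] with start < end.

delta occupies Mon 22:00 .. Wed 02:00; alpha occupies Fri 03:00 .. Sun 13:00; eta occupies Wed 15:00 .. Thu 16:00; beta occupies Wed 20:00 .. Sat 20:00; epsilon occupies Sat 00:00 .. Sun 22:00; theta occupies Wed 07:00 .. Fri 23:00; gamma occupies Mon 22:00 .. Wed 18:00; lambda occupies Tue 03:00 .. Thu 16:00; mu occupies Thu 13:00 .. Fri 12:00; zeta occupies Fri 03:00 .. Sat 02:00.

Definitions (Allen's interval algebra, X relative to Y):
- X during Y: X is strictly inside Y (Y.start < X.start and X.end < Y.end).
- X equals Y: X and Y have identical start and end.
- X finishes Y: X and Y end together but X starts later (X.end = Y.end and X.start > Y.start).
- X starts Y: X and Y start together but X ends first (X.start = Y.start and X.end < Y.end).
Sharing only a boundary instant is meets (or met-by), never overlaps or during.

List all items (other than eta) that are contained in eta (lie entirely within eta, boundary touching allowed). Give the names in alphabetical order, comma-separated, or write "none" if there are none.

Target eta = [Wed 15:00, Thu 16:00].
alpha [Fri 03:00, Sun 13:00] → after → no.
beta [Wed 20:00, Sat 20:00] → overlapped-by → no.
delta [Mon 22:00, Wed 02:00] → before → no.
epsilon [Sat 00:00, Sun 22:00] → after → no.
gamma [Mon 22:00, Wed 18:00] → overlaps → no.
lambda [Tue 03:00, Thu 16:00] → finished-by → no.
mu [Thu 13:00, Fri 12:00] → overlapped-by → no.
theta [Wed 07:00, Fri 23:00] → contains → no.
zeta [Fri 03:00, Sat 02:00] → after → no.
Result: none.

none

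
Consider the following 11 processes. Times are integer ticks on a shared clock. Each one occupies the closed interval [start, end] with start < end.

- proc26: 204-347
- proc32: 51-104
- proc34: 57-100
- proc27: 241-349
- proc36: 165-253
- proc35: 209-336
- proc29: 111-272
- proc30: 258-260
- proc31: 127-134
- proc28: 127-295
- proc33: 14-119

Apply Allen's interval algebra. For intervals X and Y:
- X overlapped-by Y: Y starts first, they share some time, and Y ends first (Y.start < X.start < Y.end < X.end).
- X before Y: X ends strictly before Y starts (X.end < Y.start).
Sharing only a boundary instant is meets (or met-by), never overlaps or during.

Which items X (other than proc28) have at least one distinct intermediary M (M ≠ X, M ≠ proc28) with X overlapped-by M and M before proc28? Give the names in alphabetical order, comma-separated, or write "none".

proc29

Target proc28 = [127, 295].
Intermediaries M with M before proc28: proc32, proc33, proc34.
Via proc32 — items with X overlapped-by proc32: none.
Via proc33 — items with X overlapped-by proc33: proc29.
Via proc34 — items with X overlapped-by proc34: none.
Union: proc29.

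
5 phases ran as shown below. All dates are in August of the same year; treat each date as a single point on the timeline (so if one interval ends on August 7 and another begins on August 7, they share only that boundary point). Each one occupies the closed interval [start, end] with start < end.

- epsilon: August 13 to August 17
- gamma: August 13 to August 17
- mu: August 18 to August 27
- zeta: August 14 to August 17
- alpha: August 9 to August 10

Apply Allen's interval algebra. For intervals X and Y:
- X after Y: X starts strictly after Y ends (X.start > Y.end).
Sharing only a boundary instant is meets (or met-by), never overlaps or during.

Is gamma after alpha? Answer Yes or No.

Yes

gamma = [August 13, August 17], alpha = [August 9, August 10].
Actual relation of gamma to alpha: after.
Asked whether 'after' holds → Yes.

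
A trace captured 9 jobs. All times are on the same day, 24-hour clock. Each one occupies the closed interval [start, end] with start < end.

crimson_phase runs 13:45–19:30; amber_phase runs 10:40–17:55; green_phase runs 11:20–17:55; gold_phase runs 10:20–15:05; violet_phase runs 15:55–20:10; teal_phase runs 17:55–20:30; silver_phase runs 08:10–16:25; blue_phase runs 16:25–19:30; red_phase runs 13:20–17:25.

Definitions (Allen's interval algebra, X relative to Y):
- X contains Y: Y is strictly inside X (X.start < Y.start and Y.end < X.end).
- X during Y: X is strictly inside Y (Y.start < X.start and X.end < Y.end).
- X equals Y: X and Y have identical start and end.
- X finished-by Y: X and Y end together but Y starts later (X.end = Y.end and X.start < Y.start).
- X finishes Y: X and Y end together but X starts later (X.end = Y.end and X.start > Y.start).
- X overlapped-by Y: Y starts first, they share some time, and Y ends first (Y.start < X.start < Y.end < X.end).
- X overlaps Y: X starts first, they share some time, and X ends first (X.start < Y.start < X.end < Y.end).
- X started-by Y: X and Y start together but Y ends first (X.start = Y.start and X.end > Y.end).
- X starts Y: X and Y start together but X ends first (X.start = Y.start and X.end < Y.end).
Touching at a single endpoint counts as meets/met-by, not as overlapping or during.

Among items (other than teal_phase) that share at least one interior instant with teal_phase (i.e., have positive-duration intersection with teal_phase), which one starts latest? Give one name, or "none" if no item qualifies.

blue_phase

Target teal_phase = [17:55, 20:30].
amber_phase [10:40, 17:55] → meets → excluded.
blue_phase [16:25, 19:30] → overlaps → candidate.
crimson_phase [13:45, 19:30] → overlaps → candidate.
gold_phase [10:20, 15:05] → before → excluded.
green_phase [11:20, 17:55] → meets → excluded.
red_phase [13:20, 17:25] → before → excluded.
silver_phase [08:10, 16:25] → before → excluded.
violet_phase [15:55, 20:10] → overlaps → candidate.
Among candidates, latest start is 16:25 → blue_phase.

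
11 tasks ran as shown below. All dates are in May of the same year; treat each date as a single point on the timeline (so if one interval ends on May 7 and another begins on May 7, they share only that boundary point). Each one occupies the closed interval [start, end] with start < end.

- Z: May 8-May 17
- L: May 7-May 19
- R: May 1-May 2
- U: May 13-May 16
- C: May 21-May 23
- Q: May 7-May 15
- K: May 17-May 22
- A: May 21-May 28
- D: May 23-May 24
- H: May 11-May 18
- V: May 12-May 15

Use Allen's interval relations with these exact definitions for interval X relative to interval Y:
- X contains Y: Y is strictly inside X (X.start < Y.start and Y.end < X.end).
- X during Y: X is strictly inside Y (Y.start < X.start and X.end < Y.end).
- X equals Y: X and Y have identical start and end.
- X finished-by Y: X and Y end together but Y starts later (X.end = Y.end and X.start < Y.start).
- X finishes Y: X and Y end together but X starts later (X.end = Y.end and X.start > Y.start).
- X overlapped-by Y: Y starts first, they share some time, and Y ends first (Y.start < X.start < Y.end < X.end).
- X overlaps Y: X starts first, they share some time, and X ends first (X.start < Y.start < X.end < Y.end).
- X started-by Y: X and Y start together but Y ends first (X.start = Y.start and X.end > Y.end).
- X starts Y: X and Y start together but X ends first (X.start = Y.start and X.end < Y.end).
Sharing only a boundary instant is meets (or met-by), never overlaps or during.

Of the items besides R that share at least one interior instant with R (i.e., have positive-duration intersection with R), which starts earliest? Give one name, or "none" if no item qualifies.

Target R = [May 1, May 2].
A [May 21, May 28] → after → excluded.
C [May 21, May 23] → after → excluded.
D [May 23, May 24] → after → excluded.
H [May 11, May 18] → after → excluded.
K [May 17, May 22] → after → excluded.
L [May 7, May 19] → after → excluded.
Q [May 7, May 15] → after → excluded.
U [May 13, May 16] → after → excluded.
V [May 12, May 15] → after → excluded.
Z [May 8, May 17] → after → excluded.
No candidates → none.

none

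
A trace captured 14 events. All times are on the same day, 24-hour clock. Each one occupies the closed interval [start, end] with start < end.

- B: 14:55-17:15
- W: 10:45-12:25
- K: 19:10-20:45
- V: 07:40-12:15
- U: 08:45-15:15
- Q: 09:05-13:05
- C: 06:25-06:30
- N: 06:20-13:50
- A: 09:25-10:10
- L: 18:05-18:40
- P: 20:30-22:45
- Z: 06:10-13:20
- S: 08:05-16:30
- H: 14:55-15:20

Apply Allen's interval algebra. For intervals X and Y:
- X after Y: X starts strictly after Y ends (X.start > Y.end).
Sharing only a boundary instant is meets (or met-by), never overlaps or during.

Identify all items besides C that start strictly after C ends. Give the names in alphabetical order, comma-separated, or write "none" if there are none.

A, B, H, K, L, P, Q, S, U, V, W

Target C = [06:25, 06:30].
A [09:25, 10:10] → after → yes.
B [14:55, 17:15] → after → yes.
H [14:55, 15:20] → after → yes.
K [19:10, 20:45] → after → yes.
L [18:05, 18:40] → after → yes.
N [06:20, 13:50] → contains → no.
P [20:30, 22:45] → after → yes.
Q [09:05, 13:05] → after → yes.
S [08:05, 16:30] → after → yes.
U [08:45, 15:15] → after → yes.
V [07:40, 12:15] → after → yes.
W [10:45, 12:25] → after → yes.
Z [06:10, 13:20] → contains → no.
Result: A, B, H, K, L, P, Q, S, U, V, W.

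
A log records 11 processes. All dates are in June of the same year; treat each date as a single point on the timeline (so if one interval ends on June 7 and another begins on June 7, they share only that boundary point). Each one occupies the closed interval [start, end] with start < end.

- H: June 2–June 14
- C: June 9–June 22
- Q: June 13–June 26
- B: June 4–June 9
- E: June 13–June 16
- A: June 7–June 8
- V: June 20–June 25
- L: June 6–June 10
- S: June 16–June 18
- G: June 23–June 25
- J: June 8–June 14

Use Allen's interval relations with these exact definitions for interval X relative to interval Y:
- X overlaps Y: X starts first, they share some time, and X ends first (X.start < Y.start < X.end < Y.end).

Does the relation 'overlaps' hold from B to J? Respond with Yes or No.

Yes

B = [June 4, June 9], J = [June 8, June 14].
Actual relation of B to J: overlaps.
Asked whether 'overlaps' holds → Yes.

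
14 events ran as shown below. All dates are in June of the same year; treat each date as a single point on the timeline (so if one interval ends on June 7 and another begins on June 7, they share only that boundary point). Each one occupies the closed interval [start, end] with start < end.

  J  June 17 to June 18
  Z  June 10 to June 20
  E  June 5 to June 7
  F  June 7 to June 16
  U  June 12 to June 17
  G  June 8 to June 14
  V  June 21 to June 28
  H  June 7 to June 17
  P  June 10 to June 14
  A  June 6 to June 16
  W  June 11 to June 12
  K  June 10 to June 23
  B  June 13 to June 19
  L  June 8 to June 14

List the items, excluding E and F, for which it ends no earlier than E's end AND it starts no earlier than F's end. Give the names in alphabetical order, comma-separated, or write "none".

Conditions: its end is no earlier than E's end (X.end >= June 7) AND its start is no earlier than F's end (X.start >= June 16).
A: end June 16 >= June 7? ✓; start June 6 >= June 16? ✗ → no.
B: end June 19 >= June 7? ✓; start June 13 >= June 16? ✗ → no.
G: end June 14 >= June 7? ✓; start June 8 >= June 16? ✗ → no.
H: end June 17 >= June 7? ✓; start June 7 >= June 16? ✗ → no.
J: end June 18 >= June 7? ✓; start June 17 >= June 16? ✓ → yes.
K: end June 23 >= June 7? ✓; start June 10 >= June 16? ✗ → no.
L: end June 14 >= June 7? ✓; start June 8 >= June 16? ✗ → no.
P: end June 14 >= June 7? ✓; start June 10 >= June 16? ✗ → no.
U: end June 17 >= June 7? ✓; start June 12 >= June 16? ✗ → no.
V: end June 28 >= June 7? ✓; start June 21 >= June 16? ✓ → yes.
W: end June 12 >= June 7? ✓; start June 11 >= June 16? ✗ → no.
Z: end June 20 >= June 7? ✓; start June 10 >= June 16? ✗ → no.
Result: J, V.

J, V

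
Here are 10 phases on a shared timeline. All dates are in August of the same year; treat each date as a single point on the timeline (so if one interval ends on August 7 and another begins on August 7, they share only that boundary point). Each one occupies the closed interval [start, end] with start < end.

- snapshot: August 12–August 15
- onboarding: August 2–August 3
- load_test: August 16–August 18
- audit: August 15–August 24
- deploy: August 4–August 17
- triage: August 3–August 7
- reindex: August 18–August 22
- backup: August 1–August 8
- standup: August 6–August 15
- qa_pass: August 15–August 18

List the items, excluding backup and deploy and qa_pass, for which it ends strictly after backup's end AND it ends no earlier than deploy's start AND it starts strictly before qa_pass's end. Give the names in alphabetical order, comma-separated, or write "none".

audit, load_test, snapshot, standup

Conditions: its end is strictly after backup's end (X.end > August 8) AND its end is no earlier than deploy's start (X.end >= August 4) AND its start is strictly before qa_pass's end (X.start < August 18).
audit: end August 24 > August 8? ✓; end August 24 >= August 4? ✓; start August 15 < August 18? ✓ → yes.
load_test: end August 18 > August 8? ✓; end August 18 >= August 4? ✓; start August 16 < August 18? ✓ → yes.
onboarding: end August 3 > August 8? ✗; end August 3 >= August 4? ✗; start August 2 < August 18? ✓ → no.
reindex: end August 22 > August 8? ✓; end August 22 >= August 4? ✓; start August 18 < August 18? ✗ → no.
snapshot: end August 15 > August 8? ✓; end August 15 >= August 4? ✓; start August 12 < August 18? ✓ → yes.
standup: end August 15 > August 8? ✓; end August 15 >= August 4? ✓; start August 6 < August 18? ✓ → yes.
triage: end August 7 > August 8? ✗; end August 7 >= August 4? ✓; start August 3 < August 18? ✓ → no.
Result: audit, load_test, snapshot, standup.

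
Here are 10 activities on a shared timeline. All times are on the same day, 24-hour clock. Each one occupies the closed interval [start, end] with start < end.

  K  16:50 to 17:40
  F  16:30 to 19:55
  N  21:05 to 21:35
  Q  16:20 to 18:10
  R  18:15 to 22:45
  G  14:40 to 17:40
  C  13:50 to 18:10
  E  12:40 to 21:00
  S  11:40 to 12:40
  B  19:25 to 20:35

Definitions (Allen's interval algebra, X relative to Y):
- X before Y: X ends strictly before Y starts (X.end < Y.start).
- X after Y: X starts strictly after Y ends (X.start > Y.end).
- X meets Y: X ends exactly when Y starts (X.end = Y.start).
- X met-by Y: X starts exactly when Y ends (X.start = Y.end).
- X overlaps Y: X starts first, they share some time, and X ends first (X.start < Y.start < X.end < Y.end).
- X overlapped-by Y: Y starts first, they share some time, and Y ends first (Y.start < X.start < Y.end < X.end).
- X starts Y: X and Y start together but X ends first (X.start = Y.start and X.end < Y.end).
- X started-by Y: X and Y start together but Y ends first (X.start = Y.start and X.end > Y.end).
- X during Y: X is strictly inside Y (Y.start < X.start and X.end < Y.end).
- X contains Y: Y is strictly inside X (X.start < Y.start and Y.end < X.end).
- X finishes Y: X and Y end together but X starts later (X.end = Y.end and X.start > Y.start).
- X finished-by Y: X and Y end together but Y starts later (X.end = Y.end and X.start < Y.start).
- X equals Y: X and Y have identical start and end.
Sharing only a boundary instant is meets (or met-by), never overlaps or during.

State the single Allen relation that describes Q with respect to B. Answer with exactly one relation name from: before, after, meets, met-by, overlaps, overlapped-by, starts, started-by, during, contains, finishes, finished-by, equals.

Q = [16:20, 18:10]; B = [19:25, 20:35].
Compare endpoints: Q.start < B.start, Q.start < B.end, Q.end < B.start, Q.end < B.end.
That pattern is 'before'.

before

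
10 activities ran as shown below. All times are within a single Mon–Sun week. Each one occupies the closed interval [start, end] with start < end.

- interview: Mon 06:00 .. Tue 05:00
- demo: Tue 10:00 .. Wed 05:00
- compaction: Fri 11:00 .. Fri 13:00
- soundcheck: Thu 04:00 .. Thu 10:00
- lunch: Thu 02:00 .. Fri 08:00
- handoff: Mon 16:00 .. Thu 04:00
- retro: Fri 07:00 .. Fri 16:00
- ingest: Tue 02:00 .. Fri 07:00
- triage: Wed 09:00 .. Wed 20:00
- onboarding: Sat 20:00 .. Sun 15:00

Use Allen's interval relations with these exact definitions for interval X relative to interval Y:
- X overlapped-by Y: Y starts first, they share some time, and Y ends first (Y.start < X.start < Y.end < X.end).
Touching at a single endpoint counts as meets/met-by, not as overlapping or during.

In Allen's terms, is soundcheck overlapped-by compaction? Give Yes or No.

No

soundcheck = [Thu 04:00, Thu 10:00], compaction = [Fri 11:00, Fri 13:00].
Actual relation of soundcheck to compaction: before.
Asked whether 'overlapped-by' holds → No.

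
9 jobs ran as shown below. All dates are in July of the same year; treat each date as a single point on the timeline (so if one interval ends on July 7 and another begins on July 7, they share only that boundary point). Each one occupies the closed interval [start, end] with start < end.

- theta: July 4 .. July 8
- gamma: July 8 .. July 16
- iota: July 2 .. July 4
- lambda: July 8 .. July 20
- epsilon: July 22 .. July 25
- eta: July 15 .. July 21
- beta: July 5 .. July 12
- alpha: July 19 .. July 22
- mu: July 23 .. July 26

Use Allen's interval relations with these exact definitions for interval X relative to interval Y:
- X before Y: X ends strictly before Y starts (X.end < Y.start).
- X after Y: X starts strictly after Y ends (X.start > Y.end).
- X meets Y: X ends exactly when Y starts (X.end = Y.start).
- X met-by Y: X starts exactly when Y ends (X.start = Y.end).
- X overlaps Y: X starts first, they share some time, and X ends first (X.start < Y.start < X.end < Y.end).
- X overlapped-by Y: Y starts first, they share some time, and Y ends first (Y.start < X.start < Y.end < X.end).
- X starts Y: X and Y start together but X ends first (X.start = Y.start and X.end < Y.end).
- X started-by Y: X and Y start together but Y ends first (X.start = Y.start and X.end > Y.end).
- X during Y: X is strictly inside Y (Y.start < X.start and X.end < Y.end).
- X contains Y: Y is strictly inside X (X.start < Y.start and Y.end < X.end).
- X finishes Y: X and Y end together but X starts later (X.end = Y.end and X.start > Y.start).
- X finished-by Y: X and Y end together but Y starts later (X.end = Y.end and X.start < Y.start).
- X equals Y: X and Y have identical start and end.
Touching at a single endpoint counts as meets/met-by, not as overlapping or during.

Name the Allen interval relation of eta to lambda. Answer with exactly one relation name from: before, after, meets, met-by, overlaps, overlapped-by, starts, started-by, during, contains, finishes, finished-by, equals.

eta = [July 15, July 21]; lambda = [July 8, July 20].
Compare endpoints: eta.start > lambda.start, eta.start < lambda.end, eta.end > lambda.start, eta.end > lambda.end.
That pattern is 'overlapped-by'.

overlapped-by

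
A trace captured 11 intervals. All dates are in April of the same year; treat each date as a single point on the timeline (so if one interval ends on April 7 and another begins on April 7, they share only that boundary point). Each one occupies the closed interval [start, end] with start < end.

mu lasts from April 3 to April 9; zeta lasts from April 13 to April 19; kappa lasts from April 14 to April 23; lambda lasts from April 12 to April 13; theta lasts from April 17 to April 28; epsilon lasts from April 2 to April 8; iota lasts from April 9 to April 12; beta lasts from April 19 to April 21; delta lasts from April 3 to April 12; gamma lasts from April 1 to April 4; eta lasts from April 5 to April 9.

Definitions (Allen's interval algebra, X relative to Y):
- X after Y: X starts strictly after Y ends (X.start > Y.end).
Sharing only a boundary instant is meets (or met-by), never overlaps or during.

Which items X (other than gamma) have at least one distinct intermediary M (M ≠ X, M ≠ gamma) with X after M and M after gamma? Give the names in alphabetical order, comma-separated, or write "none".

beta, kappa, lambda, theta, zeta

Target gamma = [April 1, April 4].
Intermediaries M with M after gamma: beta, eta, iota, kappa, lambda, theta, zeta.
Via beta — items with X after beta: none.
Via eta — items with X after eta: beta, kappa, lambda, theta, zeta.
Via iota — items with X after iota: beta, kappa, theta, zeta.
Via kappa — items with X after kappa: none.
Via lambda — items with X after lambda: beta, kappa, theta.
Via theta — items with X after theta: none.
Via zeta — items with X after zeta: none.
Union: beta, kappa, lambda, theta, zeta.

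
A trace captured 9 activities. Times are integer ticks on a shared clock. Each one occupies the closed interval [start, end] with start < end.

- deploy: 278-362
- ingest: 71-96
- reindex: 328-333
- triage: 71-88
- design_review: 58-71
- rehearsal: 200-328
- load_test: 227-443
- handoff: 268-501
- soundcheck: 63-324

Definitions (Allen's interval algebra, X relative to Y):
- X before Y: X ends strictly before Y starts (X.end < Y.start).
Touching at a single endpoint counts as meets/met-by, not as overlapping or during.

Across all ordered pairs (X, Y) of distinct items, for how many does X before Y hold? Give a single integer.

16

Checking all 72 ordered pairs for relation 'before'; matching pairs in alphabetical order:
(design_review, deploy): design_review before deploy ✓
(design_review, handoff): design_review before handoff ✓
(design_review, load_test): design_review before load_test ✓
(design_review, rehearsal): design_review before rehearsal ✓
(design_review, reindex): design_review before reindex ✓
(ingest, deploy): ingest before deploy ✓
(ingest, handoff): ingest before handoff ✓
(ingest, load_test): ingest before load_test ✓
(ingest, rehearsal): ingest before rehearsal ✓
(ingest, reindex): ingest before reindex ✓
(soundcheck, reindex): soundcheck before reindex ✓
(triage, deploy): triage before deploy ✓
(triage, handoff): triage before handoff ✓
(triage, load_test): triage before load_test ✓
(triage, rehearsal): triage before rehearsal ✓
(triage, reindex): triage before reindex ✓
Count: 16.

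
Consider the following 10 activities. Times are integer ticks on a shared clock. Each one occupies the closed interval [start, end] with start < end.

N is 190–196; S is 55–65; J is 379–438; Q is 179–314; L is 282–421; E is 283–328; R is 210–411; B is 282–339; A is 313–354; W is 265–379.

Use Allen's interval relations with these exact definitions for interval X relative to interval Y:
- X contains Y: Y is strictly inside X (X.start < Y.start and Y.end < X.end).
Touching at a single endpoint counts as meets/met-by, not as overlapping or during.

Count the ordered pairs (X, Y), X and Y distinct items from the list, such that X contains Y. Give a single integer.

Checking all 90 ordered pairs for relation 'contains'; matching pairs in alphabetical order:
(B, E): B contains E ✓
(L, A): L contains A ✓
(L, E): L contains E ✓
(Q, N): Q contains N ✓
(R, A): R contains A ✓
(R, B): R contains B ✓
(R, E): R contains E ✓
(R, W): R contains W ✓
(W, A): W contains A ✓
(W, B): W contains B ✓
(W, E): W contains E ✓
Count: 11.

11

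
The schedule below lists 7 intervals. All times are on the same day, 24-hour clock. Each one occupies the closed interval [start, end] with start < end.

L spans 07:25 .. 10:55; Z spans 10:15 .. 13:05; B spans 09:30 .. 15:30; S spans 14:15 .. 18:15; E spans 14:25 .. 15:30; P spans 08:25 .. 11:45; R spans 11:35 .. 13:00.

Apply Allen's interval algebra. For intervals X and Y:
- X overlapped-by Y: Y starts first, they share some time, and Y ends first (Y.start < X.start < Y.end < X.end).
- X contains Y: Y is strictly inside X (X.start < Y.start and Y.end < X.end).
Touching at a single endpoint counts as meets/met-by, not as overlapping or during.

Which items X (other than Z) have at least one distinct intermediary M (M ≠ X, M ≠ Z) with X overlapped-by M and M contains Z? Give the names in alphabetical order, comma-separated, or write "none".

S

Target Z = [10:15, 13:05].
Intermediaries M with M contains Z: B.
Via B — items with X overlapped-by B: S.
Union: S.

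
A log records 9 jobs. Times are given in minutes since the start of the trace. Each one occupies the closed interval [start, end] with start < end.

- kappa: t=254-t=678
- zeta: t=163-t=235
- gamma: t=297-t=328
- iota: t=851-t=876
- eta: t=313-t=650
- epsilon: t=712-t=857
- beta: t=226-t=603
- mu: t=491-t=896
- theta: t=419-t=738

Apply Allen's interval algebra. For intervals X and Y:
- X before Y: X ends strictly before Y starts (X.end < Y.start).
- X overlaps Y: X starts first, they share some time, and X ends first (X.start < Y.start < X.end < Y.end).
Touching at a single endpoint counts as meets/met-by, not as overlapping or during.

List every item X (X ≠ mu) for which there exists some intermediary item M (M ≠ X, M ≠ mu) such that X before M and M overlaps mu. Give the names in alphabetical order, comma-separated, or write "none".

Target mu = [t=491, t=896].
Intermediaries M with M overlaps mu: beta, eta, kappa, theta.
Via beta — items with X before beta: none.
Via eta — items with X before eta: zeta.
Via kappa — items with X before kappa: zeta.
Via theta — items with X before theta: gamma, zeta.
Union: gamma, zeta.

gamma, zeta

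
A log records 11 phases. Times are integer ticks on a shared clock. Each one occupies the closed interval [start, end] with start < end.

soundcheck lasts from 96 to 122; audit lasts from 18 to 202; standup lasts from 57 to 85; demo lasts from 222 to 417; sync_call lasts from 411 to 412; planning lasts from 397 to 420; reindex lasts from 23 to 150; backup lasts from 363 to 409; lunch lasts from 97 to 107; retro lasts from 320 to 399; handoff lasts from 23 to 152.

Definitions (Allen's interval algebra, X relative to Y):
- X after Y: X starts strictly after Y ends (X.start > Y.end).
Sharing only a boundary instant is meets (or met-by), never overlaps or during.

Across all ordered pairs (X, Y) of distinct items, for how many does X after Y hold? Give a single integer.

Checking all 110 ordered pairs for relation 'after'; matching pairs in alphabetical order:
(backup, audit): backup after audit ✓
(backup, handoff): backup after handoff ✓
(backup, lunch): backup after lunch ✓
(backup, reindex): backup after reindex ✓
(backup, soundcheck): backup after soundcheck ✓
(backup, standup): backup after standup ✓
(demo, audit): demo after audit ✓
(demo, handoff): demo after handoff ✓
(demo, lunch): demo after lunch ✓
(demo, reindex): demo after reindex ✓
(demo, soundcheck): demo after soundcheck ✓
(demo, standup): demo after standup ✓
(lunch, standup): lunch after standup ✓
(planning, audit): planning after audit ✓
(planning, handoff): planning after handoff ✓
(planning, lunch): planning after lunch ✓
(planning, reindex): planning after reindex ✓
(planning, soundcheck): planning after soundcheck ✓
(planning, standup): planning after standup ✓
(retro, audit): retro after audit ✓
(retro, handoff): retro after handoff ✓
(retro, lunch): retro after lunch ✓
(retro, reindex): retro after reindex ✓
(retro, soundcheck): retro after soundcheck ✓
... plus 10 further pairs not listed.
Count: 34.

34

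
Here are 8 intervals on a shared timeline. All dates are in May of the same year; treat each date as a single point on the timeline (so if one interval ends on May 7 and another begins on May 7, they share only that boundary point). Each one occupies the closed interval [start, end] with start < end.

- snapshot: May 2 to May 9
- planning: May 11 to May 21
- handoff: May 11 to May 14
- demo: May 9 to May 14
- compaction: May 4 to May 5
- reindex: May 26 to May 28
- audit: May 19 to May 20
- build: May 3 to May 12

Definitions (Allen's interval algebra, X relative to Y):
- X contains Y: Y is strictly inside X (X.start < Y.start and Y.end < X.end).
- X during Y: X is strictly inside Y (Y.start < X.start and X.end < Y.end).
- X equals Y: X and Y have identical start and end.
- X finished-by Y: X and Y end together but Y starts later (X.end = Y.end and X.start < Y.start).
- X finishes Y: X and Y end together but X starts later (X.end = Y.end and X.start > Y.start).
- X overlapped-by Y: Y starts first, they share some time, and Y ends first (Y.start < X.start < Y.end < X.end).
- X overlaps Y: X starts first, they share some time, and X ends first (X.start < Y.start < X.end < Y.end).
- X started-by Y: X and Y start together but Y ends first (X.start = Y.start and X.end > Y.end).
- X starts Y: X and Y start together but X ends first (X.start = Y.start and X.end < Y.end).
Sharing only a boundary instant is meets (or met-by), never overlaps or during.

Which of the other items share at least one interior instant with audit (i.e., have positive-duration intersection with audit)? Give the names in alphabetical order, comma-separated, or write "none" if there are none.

planning

Target audit = [May 19, May 20].
build [May 3, May 12] → before → no.
compaction [May 4, May 5] → before → no.
demo [May 9, May 14] → before → no.
handoff [May 11, May 14] → before → no.
planning [May 11, May 21] → contains → yes.
reindex [May 26, May 28] → after → no.
snapshot [May 2, May 9] → before → no.
Result: planning.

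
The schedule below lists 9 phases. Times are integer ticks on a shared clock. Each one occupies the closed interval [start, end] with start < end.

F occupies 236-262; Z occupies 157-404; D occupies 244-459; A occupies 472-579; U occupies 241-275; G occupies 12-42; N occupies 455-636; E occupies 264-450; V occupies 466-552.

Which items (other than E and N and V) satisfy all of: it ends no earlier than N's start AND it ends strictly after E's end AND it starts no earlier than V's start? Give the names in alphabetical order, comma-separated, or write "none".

Conditions: its end is no earlier than N's start (X.end >= 455) AND its end is strictly after E's end (X.end > 450) AND its start is no earlier than V's start (X.start >= 466).
A: end 579 >= 455? ✓; end 579 > 450? ✓; start 472 >= 466? ✓ → yes.
D: end 459 >= 455? ✓; end 459 > 450? ✓; start 244 >= 466? ✗ → no.
F: end 262 >= 455? ✗; end 262 > 450? ✗; start 236 >= 466? ✗ → no.
G: end 42 >= 455? ✗; end 42 > 450? ✗; start 12 >= 466? ✗ → no.
U: end 275 >= 455? ✗; end 275 > 450? ✗; start 241 >= 466? ✗ → no.
Z: end 404 >= 455? ✗; end 404 > 450? ✗; start 157 >= 466? ✗ → no.
Result: A.

A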